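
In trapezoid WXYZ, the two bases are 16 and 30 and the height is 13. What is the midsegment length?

The midsegment of a trapezoid = (base1 + base2) / 2
midsegment = (16 + 30) / 2
midsegment = 46 / 2
midsegment = 23

23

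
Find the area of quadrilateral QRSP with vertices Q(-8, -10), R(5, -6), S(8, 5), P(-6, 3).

The Shoelace formula works by pairing each vertex with the next (cycling back to the first).
For each pair, compute x_i*y_(i+1) - x_(i+1)*y_i:
  (-8*-6 - 5*-10) = 98
  (5*5 - 8*-6) = 73
  (8*3 - -6*5) = 54
  (-6*-10 - -8*3) = 84
Taking half the absolute value of the total: Area = (1/2)(309) = 309/2.

309/2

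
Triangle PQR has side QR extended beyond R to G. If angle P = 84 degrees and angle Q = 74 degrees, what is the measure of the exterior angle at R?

By the exterior angle theorem, an exterior angle of a triangle equals the sum of the two remote interior angles.
Exterior angle = angle P + angle Q
Exterior angle = 84 + 74 = 158 degrees

158 degrees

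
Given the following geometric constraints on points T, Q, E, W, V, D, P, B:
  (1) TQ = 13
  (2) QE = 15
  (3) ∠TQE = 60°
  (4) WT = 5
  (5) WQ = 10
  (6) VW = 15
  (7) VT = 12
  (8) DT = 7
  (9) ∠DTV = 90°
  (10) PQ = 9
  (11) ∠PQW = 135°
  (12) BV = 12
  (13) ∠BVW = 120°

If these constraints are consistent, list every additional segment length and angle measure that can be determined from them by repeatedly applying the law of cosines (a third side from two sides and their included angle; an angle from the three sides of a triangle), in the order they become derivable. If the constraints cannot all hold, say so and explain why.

The constraints are consistent. Derivable facts, in order:
After 1 step:
- TE = √199
- VD = √193
- WB = 3·√61
- WP ≈ 17.56
- ∠QTW = 43.69°
- ∠QWT = 116.1°
- ∠TQW = 20.21°
- ∠TVW = 17.15°
- ∠TWV = 45.04°
- ∠VTW = 117.82°
After 2 steps:
- ∠BWV = 26.33°
- ∠DVT = 30.26°
- ∠ETQ = 67.05°
- ∠PWQ = 21.25°
- ∠QET = 52.95°
- ∠QPW = 23.75°
- ∠TDV = 59.74°
- ∠VBW = 33.67°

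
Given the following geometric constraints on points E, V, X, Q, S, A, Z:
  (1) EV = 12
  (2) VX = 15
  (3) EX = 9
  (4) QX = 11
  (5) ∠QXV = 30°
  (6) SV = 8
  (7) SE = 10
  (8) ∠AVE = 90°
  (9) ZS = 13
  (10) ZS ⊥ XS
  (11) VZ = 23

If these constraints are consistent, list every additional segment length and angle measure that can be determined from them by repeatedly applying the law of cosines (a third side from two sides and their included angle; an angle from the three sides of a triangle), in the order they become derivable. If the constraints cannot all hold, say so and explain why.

These constraints are not satisfiable: by the triangle inequality in triangle SVZ, (6) SV = 8 and (9) ZS = 13 force VZ ≤ 8 + 13 = 21, but (11) says VZ = 23. No planar figure meets all of them, so nothing further can be derived.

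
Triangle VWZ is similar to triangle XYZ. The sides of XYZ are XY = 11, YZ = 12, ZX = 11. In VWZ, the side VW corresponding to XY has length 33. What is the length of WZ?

Similar triangles have proportional sides. Setting up the proportion:
VW / XY = WZ / YZ
33 / 11 = WZ / 12
WZ = 12 * 33 / 11 = 36.

36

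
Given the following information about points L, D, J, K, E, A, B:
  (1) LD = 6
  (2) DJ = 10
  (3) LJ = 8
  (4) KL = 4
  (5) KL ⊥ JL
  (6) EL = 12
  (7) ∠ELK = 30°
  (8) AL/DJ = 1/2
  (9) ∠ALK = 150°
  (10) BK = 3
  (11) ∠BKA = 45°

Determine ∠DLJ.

Step 1: By the inverse law of cosines on triangle DLJ: cos(∠DLJ) = (6² + 8² − 10²) / (2·6·8) = 0/96 = 0, so ∠DLJ = 90°.

Therefore, the measure of angle ∠DLJ = 90°.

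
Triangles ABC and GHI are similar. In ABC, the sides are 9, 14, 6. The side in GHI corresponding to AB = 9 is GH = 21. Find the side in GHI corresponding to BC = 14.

k = 21/9 = 7/3. HI = 7/3 * 14 = 98/3.

98/3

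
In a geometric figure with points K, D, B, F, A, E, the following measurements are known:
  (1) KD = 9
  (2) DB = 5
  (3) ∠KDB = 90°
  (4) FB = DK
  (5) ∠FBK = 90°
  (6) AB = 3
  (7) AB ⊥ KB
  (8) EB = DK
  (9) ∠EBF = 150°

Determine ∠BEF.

From the given relations: EB = DK = 9; FB = DK = 9.
Step 1: By the law of cosines on triangle EBF: EF² = 9² + 9² − 2·9·9·cos(150°) = 302.3, so EF ≈ 17.39.
Step 2: By the inverse law of cosines on triangle BEF: cos(∠BEF) = (9² + 17.39² − 9²) / (2·9·17.39) = 302.3/312.96 = 0.9659, so ∠BEF = 15°.

Therefore, the measure of angle ∠BEF = 15°.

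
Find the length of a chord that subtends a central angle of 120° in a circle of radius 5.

Chord length = 2r sin(θ/2)
= 2 × 5 × sin(120°/2)
= 2 × 5 × sin(60°)
= 5*sqrt(3)

5*sqrt(3)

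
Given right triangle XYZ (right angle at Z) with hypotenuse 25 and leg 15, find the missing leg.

Rearranging the Pythagorean theorem to solve for the unknown leg:
leg^2 = hypotenuse^2 - known_leg^2 = 625 - 225 = 400
leg = sqrt(400) = 20.

20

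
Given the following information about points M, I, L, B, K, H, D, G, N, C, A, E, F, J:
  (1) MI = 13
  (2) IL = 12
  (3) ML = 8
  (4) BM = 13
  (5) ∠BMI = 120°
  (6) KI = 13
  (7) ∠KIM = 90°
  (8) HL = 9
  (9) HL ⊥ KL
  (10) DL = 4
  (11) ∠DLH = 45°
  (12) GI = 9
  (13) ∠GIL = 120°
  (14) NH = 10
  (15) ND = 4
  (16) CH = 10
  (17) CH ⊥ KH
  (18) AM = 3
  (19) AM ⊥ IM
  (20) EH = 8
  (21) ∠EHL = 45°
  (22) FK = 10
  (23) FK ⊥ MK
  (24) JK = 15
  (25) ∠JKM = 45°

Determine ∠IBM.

Step 1: By the law of cosines on triangle BMI: BI² = 13² + 13² − 2·13·13·cos(120°) = 507, so BI = 13·√3.
Step 2: By the inverse law of cosines on triangle IBM: cos(∠IBM) = ((13·√3)² + 13² − 13²) / (2·13·√3·13) = 507/585.43 = 0.866, so ∠IBM = 30°.

Therefore, the measure of angle ∠IBM = 30°.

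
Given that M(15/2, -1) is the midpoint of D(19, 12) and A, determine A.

Using the midpoint formula: M = ((x1 + x2)/2, (y1 + y2)/2)
We know M = (15/2, -1) and D = (19, 12)
For x: 15/2 = (19 + x2)/2, so x2 = 2*15/2 - 19 = -4
For y: -1 = (12 + y2)/2, so y2 = 2*-1 - 12 = -14
A = (-4, -14)

(-4, -14)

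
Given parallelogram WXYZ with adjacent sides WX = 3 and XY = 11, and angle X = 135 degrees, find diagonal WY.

Using the law of cosines:
d^2 = 3^2 + 11^2 - 2(3)(11)cos(135 degrees)
d^2 = 9 + 121 - 66*-sqrt(2)/2
d^2 = 33*sqrt(2) + 130
d = sqrt(33*sqrt(2) + 130)

sqrt(33*sqrt(2) + 130)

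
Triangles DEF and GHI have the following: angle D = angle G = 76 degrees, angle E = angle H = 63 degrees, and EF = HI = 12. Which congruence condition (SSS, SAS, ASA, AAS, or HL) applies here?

The given information matches AAS: Two pairs of corresponding angles and a non-included side are equal (Angle-Angle-Side).

AAS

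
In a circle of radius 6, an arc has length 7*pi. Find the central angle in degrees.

θ = 360 × 7*pi / (2π × 6) = 210° (rearranging arc length formula).

210°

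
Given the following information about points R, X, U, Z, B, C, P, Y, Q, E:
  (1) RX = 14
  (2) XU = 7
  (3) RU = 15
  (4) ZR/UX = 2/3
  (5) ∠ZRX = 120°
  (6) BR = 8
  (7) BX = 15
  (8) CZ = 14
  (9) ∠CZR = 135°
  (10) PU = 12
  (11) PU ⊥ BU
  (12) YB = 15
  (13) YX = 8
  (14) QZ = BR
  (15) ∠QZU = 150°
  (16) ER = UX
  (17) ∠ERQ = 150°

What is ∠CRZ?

From the given relations: ZR = 2/3·UX = 2/3·7 ≈ 4.67.
Step 1: By the law of cosines on triangle RZC: RC² = 4.67² + 14² − 2·4.67·14·cos(135°) = 310.17, so RC ≈ 17.61.
Step 2: By the inverse law of cosines on triangle CRZ: cos(∠CRZ) = (17.61² + 4.67² − 14²) / (2·17.61·4.67) = 135.95/164.38 = 0.8271, so ∠CRZ = 34.2°.

Therefore, the measure of angle ∠CRZ = 34.2°.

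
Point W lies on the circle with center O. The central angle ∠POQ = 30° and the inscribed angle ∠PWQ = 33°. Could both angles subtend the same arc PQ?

By the inscribed angle theorem, the inscribed angle for a central angle of 30° should be 30° / 2 = 15°.
The given inscribed angle is 33°, which does not equal 15°.
Therefore, no, they do not correspond to the same arc.

No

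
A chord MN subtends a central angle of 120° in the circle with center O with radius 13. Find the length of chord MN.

Chord length = 2r sin(θ/2)
= 2 × 13 × sin(120°/2)
= 2 × 13 × sin(60°)
= 13*sqrt(3)

13*sqrt(3)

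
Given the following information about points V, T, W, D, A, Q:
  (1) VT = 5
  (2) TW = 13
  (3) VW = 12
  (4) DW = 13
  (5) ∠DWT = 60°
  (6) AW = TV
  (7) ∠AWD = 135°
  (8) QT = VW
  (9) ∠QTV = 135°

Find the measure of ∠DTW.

Step 1: By the law of cosines on triangle TWD: TD² = 13² + 13² − 2·13·13·cos(60°) = 169, so TD = 13.
Step 2: By the inverse law of cosines on triangle DTW: cos(∠DTW) = (13² + 13² − 13²) / (2·13·13) = 169/338 = 0.5, so ∠DTW = 60°.

Therefore, the measure of angle ∠DTW = 60°.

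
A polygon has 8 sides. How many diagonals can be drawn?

The number of diagonals in an n-gon is n(n - 3)/2.
For n = 8: 8(8 - 3)/2 = 8 × 5 / 2 = 20.

20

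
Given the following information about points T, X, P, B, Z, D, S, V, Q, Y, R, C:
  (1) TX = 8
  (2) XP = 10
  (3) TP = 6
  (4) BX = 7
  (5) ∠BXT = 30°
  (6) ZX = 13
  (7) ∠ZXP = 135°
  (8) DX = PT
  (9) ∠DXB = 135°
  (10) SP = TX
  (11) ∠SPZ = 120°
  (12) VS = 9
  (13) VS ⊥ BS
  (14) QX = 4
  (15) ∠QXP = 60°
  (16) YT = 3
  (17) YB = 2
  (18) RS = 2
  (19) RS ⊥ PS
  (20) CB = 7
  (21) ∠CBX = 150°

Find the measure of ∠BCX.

Step 1: By the law of cosines on triangle CBX: CX² = 7² + 7² − 2·7·7·cos(150°) = 182.87, so CX ≈ 13.52.
Step 2: By the inverse law of cosines on triangle BCX: cos(∠BCX) = (7² + 13.52² − 7²) / (2·7·13.52) = 182.87/189.32 = 0.9659, so ∠BCX = 15°.

Therefore, the measure of angle ∠BCX = 15°.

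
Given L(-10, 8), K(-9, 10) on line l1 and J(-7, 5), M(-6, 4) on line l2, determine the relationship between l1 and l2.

Slope of line 1: m1 = (10 - 8)/(-9 - -10) = 2/1 = 2
Slope of line 2: m2 = (4 - 5)/(-6 - -7) = -1/1 = -1
For parallel lines we need equal slopes: 2 != -1.
For perpendicular lines we need m1*m2 = -1: (2)(-1) = -2 != -1.
Since neither condition holds, the lines are neither parallel nor perpendicular.

Neither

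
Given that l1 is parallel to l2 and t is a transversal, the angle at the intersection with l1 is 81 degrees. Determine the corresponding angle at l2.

Corresponding angles are equal: 81 degrees.

81 degrees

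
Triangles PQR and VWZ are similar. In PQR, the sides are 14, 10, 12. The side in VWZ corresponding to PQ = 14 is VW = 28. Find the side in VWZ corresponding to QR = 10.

Similar triangles have proportional sides. Setting up the proportion:
VW / PQ = WZ / QR
28 / 14 = WZ / 10
WZ = 10 * 28 / 14 = 20.

20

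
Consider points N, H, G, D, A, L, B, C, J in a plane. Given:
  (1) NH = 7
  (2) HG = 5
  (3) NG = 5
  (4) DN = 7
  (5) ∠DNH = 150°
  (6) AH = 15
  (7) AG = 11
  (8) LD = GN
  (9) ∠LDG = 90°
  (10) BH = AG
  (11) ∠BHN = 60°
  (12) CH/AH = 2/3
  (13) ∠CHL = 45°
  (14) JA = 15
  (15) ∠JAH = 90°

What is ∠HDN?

Step 1: By the law of cosines on triangle DNH: DH² = 7² + 7² − 2·7·7·cos(150°) = 182.87, so DH ≈ 13.52.
Step 2: By the inverse law of cosines on triangle HDN: cos(∠HDN) = (13.52² + 7² − 7²) / (2·13.52·7) = 182.87/189.32 = 0.9659, so ∠HDN = 15°.

Therefore, the measure of angle ∠HDN = 15°.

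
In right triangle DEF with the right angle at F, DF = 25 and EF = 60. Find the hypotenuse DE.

DE = sqrt(25^2 + 60^2) = sqrt(4225) = 65

65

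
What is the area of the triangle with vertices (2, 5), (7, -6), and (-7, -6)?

Shoelace: Area = (1/2)|2(-6--6) + 7(-6-5) + -7(5--6)| = (1/2)(154) = 77

77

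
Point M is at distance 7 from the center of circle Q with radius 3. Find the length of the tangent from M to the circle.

The tangent, radius, and line from the external point to the center form a right triangle.
The right angle is where the tangent meets the radius.
By the Pythagorean theorem: tangent² + 3² = 7²
tangent² = 49 - 9 = 40
tangent = 2*sqrt(10)

2*sqrt(10)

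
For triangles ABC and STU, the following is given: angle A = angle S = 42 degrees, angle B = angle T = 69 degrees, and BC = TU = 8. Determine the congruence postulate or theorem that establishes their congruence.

The given information matches AAS: Two pairs of corresponding angles and a non-included side are equal (Angle-Angle-Side).

AAS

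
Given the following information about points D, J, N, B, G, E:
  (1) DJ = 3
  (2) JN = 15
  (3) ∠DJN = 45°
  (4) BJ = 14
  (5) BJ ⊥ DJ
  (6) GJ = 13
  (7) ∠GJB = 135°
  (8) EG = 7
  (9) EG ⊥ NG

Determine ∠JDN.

Step 1: By the law of cosines on triangle DJN: DN² = 3² + 15² − 2·3·15·cos(45°) = 170.36, so DN ≈ 13.05.
Step 2: By the inverse law of cosines on triangle JDN: cos(∠JDN) = (3² + 13.05² − 15²) / (2·3·13.05) = -45.64/78.31 = -0.5828, so ∠JDN = 125.65°.

Therefore, the measure of angle ∠JDN = 125.65°.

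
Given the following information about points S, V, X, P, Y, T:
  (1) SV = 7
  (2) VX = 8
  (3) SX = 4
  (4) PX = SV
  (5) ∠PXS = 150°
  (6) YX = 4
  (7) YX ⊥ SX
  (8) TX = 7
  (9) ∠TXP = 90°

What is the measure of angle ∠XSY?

Step 1: By the law of cosines on triangle SXY: SY² = 4² + 4² − 2·4·4·cos(90°) = 32, so SY = 4·√2.
Step 2: By the inverse law of cosines on triangle XSY: cos(∠XSY) = (4² + (4·√2)² − 4²) / (2·4·4·√2) = 32/45.25 = 0.7071, so ∠XSY = 45°.

Therefore, the measure of angle ∠XSY = 45°.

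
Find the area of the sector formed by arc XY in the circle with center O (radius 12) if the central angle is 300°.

The full circle has area πr² = π(12)² = 144*pi.
The sector covers 300° out of 360°, a fraction of 5/6.
Sector area = 144*pi × 5/6 = 120*pi.

120*pi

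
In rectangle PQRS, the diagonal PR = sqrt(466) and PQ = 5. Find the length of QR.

The diagonal of a rectangle forms a right triangle with the two sides.
Rearranging the Pythagorean theorem: missing side = sqrt(d^2 - known^2).
= sqrt(466 - 25) = sqrt(441) = 21.

21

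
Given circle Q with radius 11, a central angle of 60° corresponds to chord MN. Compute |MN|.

Chord = 2(11) sin(30°) = 11

11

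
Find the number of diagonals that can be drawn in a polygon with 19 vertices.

The number of diagonals in an n-gon is n(n - 3)/2.
For n = 19: 19(19 - 3)/2 = 19 × 16 / 2 = 152.

152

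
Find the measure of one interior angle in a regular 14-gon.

Each interior angle of a regular n-gon is (n - 2) * 180 / n.
For n = 14: (14 - 2) * 180 / 14 = 2160/14 = 1080/7 degrees.

1080/7 degrees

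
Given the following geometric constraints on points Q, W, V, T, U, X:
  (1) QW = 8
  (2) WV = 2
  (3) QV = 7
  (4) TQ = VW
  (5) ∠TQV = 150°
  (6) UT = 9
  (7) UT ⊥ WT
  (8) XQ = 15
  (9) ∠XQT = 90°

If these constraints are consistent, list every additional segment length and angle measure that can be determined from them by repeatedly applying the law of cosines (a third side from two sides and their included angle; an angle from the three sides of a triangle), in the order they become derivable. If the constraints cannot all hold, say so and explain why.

The constraints are consistent. Derivable facts, in order:
After 1 step:
- TX ≈ 15.13
- VT ≈ 8.79
- ∠QVW = 113.13°
- ∠QWV = 53.58°
- ∠VQW = 13.29°
After 2 steps:
- ∠QTV = 23.47°
- ∠QTX = 82.41°
- ∠QVT = 6.53°
- ∠QXT = 7.59°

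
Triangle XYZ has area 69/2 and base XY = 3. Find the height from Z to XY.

Rearranging the area formula Area = (1/2) * base * height:
height = 2 * Area / base = 2 * 69/2 / 3 = 23.

23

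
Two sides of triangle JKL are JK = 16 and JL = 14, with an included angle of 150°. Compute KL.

When two sides and the included angle are known, the law of cosines gives the third side.
c^2 = a^2 + b^2 - 2ab cos(C) generalizes the Pythagorean theorem to non-right triangles.
Here: KL^2 = 256 + 196 - 448*(-sqrt(3)/2) = 224*sqrt(3) + 452
KL = 2*sqrt(56*sqrt(3) + 113)

2*sqrt(56*sqrt(3) + 113)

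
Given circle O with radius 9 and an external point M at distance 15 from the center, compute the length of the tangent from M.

Let T be the point of tangency. Then OT ⊥ MT (radius ⊥ tangent).
In right triangle OTM: OM² = OT² + MT²
15² = 9² + MT²
MT² = 144, MT = 12

12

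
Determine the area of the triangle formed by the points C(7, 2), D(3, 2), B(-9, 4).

The Shoelace formula computes the area from vertex coordinates by summing cross products.
For vertices (7,2), (3,2), (-9,4):
Signed sum = 7*2 - 3*2 + 3*4 - -9*2 + -9*2 - 7*4
= 8 + 30 + -46 = -8
Area = (1/2)|-8| = 4.

4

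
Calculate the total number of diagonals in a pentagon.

Each of the 5 vertices connects to 2 non-adjacent vertices via diagonals.
Total connections = 5 × 2 = 10, but each diagonal is counted twice.
Number of diagonals = 10 / 2 = 5.

5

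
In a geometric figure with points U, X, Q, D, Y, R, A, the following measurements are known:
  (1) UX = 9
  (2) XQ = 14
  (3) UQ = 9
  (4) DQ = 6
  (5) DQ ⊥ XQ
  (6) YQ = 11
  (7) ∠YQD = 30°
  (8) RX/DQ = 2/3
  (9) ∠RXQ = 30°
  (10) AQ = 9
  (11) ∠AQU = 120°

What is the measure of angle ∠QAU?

Step 1: By the law of cosines on triangle AQU: AU² = 9² + 9² − 2·9·9·cos(120°) = 243, so AU = 9·√3.
Step 2: By the inverse law of cosines on triangle QAU: cos(∠QAU) = (9² + (9·√3)² − 9²) / (2·9·9·√3) = 243/280.59 = 0.866, so ∠QAU = 30°.

Therefore, the measure of angle ∠QAU = 30°.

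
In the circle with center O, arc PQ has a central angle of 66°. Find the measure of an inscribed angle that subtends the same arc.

Inscribed angle = 66° / 2 = 33° (inscribed angle theorem).

33°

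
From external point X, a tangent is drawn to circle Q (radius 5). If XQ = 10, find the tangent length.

The tangent, radius, and line from the external point to the center form a right triangle.
The right angle is where the tangent meets the radius.
By the Pythagorean theorem: tangent² + 5² = 10²
tangent² = 100 - 25 = 75
tangent = 5*sqrt(3)

5*sqrt(3)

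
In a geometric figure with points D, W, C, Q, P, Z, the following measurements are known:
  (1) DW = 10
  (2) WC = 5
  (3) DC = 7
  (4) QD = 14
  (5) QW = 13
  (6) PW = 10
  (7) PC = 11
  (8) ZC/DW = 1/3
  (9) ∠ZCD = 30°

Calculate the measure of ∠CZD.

From the given relations: ZC = 1/3·DW = 1/3·10 ≈ 3.33.
Step 1: By the law of cosines on triangle ZCD: ZD² = 3.33² + 7² − 2·3.33·7·cos(30°) = 19.7, so ZD ≈ 4.44.
Step 2: By the inverse law of cosines on triangle CZD: cos(∠CZD) = (3.33² + 4.44² − 7²) / (2·3.33·4.44) = -18.19/29.59 = -0.6149, so ∠CZD = 127.94°.

Therefore, the measure of angle ∠CZD = 127.94°.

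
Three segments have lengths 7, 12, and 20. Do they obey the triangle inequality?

The longest side is 20. The other two sides sum to 7 + 12 = 19.
Since 19 ≤ 20, the two shorter sides cannot reach around to close the triangle.

No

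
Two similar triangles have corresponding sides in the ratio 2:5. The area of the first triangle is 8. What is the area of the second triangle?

For similar figures, the area ratio equals the square of the side ratio.
Side ratio (the first triangle to the second triangle) = 2:5, so area ratio = 2^2:5^2 = 4:25.
If the area of the first triangle is 8, then the area of the second triangle = 8 * (25/4) = 50.

50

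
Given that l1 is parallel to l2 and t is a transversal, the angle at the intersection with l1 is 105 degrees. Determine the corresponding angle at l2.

When a transversal crosses parallel lines, angles in the same position at each intersection are called corresponding angles.
These are always equal, so the answer is 105 degrees.

105 degrees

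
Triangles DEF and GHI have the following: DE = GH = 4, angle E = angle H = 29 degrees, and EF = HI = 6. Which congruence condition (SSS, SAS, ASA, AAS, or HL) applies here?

The given information matches SAS: Two pairs of corresponding sides and the included angle are equal (Side-Angle-Side).

SAS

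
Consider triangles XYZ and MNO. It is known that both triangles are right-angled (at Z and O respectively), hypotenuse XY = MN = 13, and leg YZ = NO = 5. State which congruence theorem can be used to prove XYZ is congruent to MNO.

The given information matches HL: The hypotenuse and one leg of two right triangles are equal (Hypotenuse-Leg).

HL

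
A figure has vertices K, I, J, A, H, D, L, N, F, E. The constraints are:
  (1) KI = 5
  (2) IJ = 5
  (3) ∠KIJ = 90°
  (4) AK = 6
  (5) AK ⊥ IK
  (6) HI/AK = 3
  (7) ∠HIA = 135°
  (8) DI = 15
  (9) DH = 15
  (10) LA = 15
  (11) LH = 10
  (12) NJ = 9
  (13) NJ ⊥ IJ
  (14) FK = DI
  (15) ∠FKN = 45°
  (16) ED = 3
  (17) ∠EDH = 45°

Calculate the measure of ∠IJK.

Step 1: By the law of cosines on triangle JIK: JK² = 5² + 5² − 2·5·5·cos(90°) = 50, so JK = 5·√2.
Step 2: By the inverse law of cosines on triangle IJK: cos(∠IJK) = (5² + (5·√2)² − 5²) / (2·5·5·√2) = 50/70.71 = 0.7071, so ∠IJK = 45°.

Therefore, the measure of angle ∠IJK = 45°.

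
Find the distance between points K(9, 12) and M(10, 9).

d = sqrt((1)^2 + (-3)^2) = sqrt(10)

sqrt(10)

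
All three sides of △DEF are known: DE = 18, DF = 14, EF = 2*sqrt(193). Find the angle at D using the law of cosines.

By the inverse law of cosines: cos(D) = (DE² + DF² - EF²) / (2 × DE × DF)
cos(D) = (18² + 14² - (2*sqrt(193))²) / (2 × 18 × 14)
cos(D) = (324 + 196 - (772)) / 504
cos(D) = -1/2
D = arccos(-1/2) = 120°

120°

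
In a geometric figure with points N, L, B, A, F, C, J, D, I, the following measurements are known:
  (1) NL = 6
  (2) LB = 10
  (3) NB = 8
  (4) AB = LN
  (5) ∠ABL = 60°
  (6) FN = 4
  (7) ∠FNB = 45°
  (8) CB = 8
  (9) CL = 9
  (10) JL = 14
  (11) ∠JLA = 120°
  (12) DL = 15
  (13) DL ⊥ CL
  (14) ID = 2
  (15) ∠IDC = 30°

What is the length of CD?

Step 1: By the law of cosines on triangle CLD: CD² = 9² + 15² − 2·9·15·cos(90°) = 306, so CD = 3·√34.

Therefore, the length of CD = 3·√34.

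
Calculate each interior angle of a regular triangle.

Each interior angle of a regular n-gon is (n - 2) * 180 / n.
For n = 3: (3 - 2) * 180 / 3 = 180/3 = 60 degrees.

60 degrees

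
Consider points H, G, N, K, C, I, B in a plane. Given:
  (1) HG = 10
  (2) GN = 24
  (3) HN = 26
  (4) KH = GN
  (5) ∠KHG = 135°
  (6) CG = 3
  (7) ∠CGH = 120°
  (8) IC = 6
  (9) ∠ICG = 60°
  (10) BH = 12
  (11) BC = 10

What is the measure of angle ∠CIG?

Step 1: By the law of cosines on triangle ICG: IG² = 6² + 3² − 2·6·3·cos(60°) = 27, so IG = 3·√3.
Step 2: By the inverse law of cosines on triangle CIG: cos(∠CIG) = (6² + (3·√3)² − 3²) / (2·6·3·√3) = 54/62.35 = 0.866, so ∠CIG = 30°.

Therefore, the measure of angle ∠CIG = 30°.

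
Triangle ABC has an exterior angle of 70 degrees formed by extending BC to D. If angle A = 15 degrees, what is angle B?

The exterior angle theorem states that an exterior angle equals the sum of the two non-adjacent interior angles.
So 70 = 15 + angle B, which gives angle B = 70 - 15 = 55 degrees.

55 degrees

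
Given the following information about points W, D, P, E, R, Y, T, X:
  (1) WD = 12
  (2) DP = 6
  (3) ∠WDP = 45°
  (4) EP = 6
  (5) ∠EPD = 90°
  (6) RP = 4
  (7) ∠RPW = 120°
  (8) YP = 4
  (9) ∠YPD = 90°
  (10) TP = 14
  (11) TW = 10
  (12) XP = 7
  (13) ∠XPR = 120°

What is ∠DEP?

Step 1: By the law of cosines on triangle EPD: ED² = 6² + 6² − 2·6·6·cos(90°) = 72, so ED = 6·√2.
Step 2: By the inverse law of cosines on triangle DEP: cos(∠DEP) = ((6·√2)² + 6² − 6²) / (2·6·√2·6) = 72/101.82 = 0.7071, so ∠DEP = 45°.

Therefore, the measure of angle ∠DEP = 45°.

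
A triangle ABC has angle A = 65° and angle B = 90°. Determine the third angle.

The interior angles sum to 180°: angle C = 180 - 65 - 90 = 25°.
The triangle is right (angles 65°, 90°, 25°).

25 degrees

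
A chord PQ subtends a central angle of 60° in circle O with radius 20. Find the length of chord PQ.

Chord length = 2r sin(θ/2)
= 2 × 20 × sin(60°/2)
= 2 × 20 × sin(30°)
= 20

20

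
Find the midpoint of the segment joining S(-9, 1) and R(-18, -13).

The midpoint is the average of the coordinates:
x: (-9 + -18)/2 = -27/2
y: (1 + -13)/2 = -6
Midpoint = (-27/2, -6)

(-27/2, -6)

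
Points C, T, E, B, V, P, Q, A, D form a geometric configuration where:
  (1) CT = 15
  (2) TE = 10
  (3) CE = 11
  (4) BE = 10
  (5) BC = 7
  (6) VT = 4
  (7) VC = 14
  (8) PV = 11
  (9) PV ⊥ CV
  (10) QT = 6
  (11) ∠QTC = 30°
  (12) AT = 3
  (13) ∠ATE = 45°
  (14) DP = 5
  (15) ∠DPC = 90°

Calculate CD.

Step 1: By the law of cosines on triangle CVP: CP² = 14² + 11² − 2·14·11·cos(90°) = 317, so CP ≈ 17.8.
Step 2: By the law of cosines on triangle CPD: CD² = 17.8² + 5² − 2·17.8·5·cos(90°) = 342, so CD = 3·√38.

Therefore, the length of CD = 3·√38.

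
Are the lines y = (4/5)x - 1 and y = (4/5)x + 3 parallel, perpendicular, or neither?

Slope of line 1: m1 = 4/5
Slope of line 2: m2 = 4/5
m1 = m2, so the lines are parallel.

Parallel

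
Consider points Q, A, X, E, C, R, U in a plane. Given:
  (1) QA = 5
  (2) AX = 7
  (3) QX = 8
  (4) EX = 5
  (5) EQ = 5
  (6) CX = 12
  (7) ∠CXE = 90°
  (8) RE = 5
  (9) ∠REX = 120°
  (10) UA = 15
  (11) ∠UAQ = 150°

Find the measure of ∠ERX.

Step 1: By the law of cosines on triangle REX: RX² = 5² + 5² − 2·5·5·cos(120°) = 75, so RX = 5·√3.
Step 2: By the inverse law of cosines on triangle ERX: cos(∠ERX) = (5² + (5·√3)² − 5²) / (2·5·5·√3) = 75/86.6 = 0.866, so ∠ERX = 30°.

Therefore, the measure of angle ∠ERX = 30°.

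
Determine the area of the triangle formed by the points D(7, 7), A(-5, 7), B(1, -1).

The Shoelace formula computes the area from vertex coordinates by summing cross products.
For vertices (7,7), (-5,7), (1,-1):
Signed sum = 7*7 - -5*7 + -5*-1 - 1*7 + 1*7 - 7*-1
= 84 + -2 + 14 = 96
Area = (1/2)|96| = 48.

48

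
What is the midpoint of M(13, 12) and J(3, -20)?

The midpoint is the point halfway along the segment.
Move half the horizontal distance: 13 + (3 - 13)/2 = 13 + -10/2 = 8
Move half the vertical distance: 12 + (-20 - 12)/2 = 12 + -32/2 = -4
Midpoint = (8, -4)

(8, -4)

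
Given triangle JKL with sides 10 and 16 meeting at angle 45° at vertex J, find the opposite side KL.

Law of cosines: KL^2 = 10^2 + 16^2 - 2(10)(16)cos(45°) = 356 - 160*sqrt(2), so KL = 2*sqrt(89 - 40*sqrt(2)).

2*sqrt(89 - 40*sqrt(2))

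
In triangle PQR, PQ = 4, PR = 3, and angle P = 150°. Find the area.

When two sides and the included angle are known, the area formula is (1/2)ab sin(C).
The height from one side to the opposite vertex is 3 sin(150°) = 3/2.
Area = (1/2) * 4 * 3/2 = 3.

3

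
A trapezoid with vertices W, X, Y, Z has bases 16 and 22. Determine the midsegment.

midsegment = (16 + 22) / 2 = 38 / 2 = 19

19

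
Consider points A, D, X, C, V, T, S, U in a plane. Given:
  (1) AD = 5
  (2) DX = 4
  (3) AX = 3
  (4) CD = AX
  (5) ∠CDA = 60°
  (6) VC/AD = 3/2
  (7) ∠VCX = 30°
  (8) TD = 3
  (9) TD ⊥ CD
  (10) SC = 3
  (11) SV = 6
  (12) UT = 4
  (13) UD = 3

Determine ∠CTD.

From the given relations: CD = AX = 3.
Step 1: By the law of cosines on triangle TDC: TC² = 3² + 3² − 2·3·3·cos(90°) = 18, so TC = 3·√2.
Step 2: By the inverse law of cosines on triangle CTD: cos(∠CTD) = ((3·√2)² + 3² − 3²) / (2·3·√2·3) = 18/25.46 = 0.7071, so ∠CTD = 45°.

Therefore, the measure of angle ∠CTD = 45°.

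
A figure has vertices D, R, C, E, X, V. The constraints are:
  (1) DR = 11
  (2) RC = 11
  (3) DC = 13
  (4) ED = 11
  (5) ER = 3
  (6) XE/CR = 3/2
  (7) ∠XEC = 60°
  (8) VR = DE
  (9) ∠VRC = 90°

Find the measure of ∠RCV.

From the given relations: VR = DE = 11.
Step 1: By the law of cosines on triangle CRV: CV² = 11² + 11² − 2·11·11·cos(90°) = 242, so CV = 11·√2.
Step 2: By the inverse law of cosines on triangle RCV: cos(∠RCV) = (11² + (11·√2)² − 11²) / (2·11·11·√2) = 242/342.24 = 0.7071, so ∠RCV = 45°.

Therefore, the measure of angle ∠RCV = 45°.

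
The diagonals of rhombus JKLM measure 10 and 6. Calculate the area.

Area of a rhombus = (d1 * d2) / 2
Area = (10 * 6) / 2
Area = 60 / 2
Area = 30

30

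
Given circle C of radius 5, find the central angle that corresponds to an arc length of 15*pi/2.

θ = 360 × 15*pi/2 / (2π × 5) = 270° (rearranging arc length formula).

270°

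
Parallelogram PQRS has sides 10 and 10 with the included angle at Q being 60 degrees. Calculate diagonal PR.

Using the law of cosines:
d^2 = 10^2 + 10^2 - 2(10)(10)cos(60 degrees)
d^2 = 100 + 100 - 200*1/2
d^2 = 100
d = 10

10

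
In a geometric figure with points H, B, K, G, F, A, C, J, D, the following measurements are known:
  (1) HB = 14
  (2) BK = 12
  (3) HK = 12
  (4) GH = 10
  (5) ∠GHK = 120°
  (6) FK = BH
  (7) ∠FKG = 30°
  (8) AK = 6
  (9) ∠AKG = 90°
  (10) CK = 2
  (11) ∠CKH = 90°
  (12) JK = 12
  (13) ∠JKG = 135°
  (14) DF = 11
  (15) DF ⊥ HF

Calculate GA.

Step 1: By the law of cosines on triangle GHK: GK² = 10² + 12² − 2·10·12·cos(120°) = 364, so GK = 2·√91.
Step 2: By the law of cosines on triangle GKA: GA² = (2·√91)² + 6² − 2·2·√91·6·cos(90°) = 400, so GA = 20.

Therefore, the length of GA = 20.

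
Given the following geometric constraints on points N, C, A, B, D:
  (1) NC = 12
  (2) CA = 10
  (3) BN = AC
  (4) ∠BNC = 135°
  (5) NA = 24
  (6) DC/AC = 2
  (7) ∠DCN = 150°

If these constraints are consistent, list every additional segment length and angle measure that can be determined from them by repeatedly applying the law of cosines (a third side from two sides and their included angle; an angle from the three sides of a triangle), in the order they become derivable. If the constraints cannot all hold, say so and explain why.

These constraints are not satisfiable: by the triangle inequality in triangle CNA, (1) NC = 12 and (2) CA = 10 force NA ≤ 12 + 10 = 22, but (5) says NA = 24. No planar figure meets all of them, so nothing further can be derived.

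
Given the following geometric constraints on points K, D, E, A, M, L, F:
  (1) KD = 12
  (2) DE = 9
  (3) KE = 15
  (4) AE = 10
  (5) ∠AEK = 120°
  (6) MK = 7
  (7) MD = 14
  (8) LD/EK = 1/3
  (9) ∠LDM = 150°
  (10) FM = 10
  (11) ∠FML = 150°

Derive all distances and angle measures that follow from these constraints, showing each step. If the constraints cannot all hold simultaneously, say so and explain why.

The constraints are consistent.

From the given relations:
  LD = 1/3·EK = 1/3·15 = 5

Step 1: From KE = 15, EA = 10, and ∠KEA = 120°, by the law of cosines:
  KA² = KE² + EA² - 2·KE·EA·cos(120°) = 225 + 100 + 150 = 475
  KA = 5·√19

Step 2: From MD = 14, DL = 5, and ∠MDL = 150°, by the law of cosines:
  ML² = MD² + DL² - 2·MD·DL·cos(150°) = 196 + 25 + 121.2 = 342.2
  ML ≈ 18.5

Step 3: From KD = 12, KE = 15, DE = 9, by the inverse law of cosines:
  cos(∠DKE) = (KD² + KE² - DE²) / (2·KD·KE)
  ∠DKE = 36.87°

Step 4: From KD = 12, KM = 7, DM = 14, by the inverse law of cosines:
  cos(∠DKM) = (KD² + KM² - DM²) / (2·KD·KM)
  ∠DKM = 91.02°

Step 5: From DE = 9, DK = 12, EK = 15, by the inverse law of cosines:
  cos(∠EDK) = (DE² + DK² - EK²) / (2·DE·DK)
  ∠EDK = 90°

Step 6: From DK = 12, DM = 14, KM = 7, by the inverse law of cosines:
  cos(∠KDM) = (DK² + DM² - KM²) / (2·DK·DM)
  ∠KDM = 29.99°

Step 7: From ED = 9, EK = 15, DK = 12, by the inverse law of cosines:
  cos(∠DEK) = (ED² + EK² - DK²) / (2·ED·EK)
  ∠DEK = 53.13°

Step 8: From MD = 14, MK = 7, DK = 12, by the inverse law of cosines:
  cos(∠DMK) = (MD² + MK² - DK²) / (2·MD·MK)
  ∠DMK = 58.98°

Step 9: From LM = 18.5, MF = 10, and ∠LMF = 150°, by the law of cosines:
  LF² = LM² + MF² - 2·LM·MF·cos(150°) = 342.2 + 100 + 320.4 = 762.7
  LF ≈ 27.62

Step 10: From KA = 5·√19, KE = 15, AE = 10, by the inverse law of cosines:
  cos(∠AKE) = (KA² + KE² - AE²) / (2·KA·KE)
  ∠AKE = 23.41°

Step 11: From AE = 10, AK = 5·√19, EK = 15, by the inverse law of cosines:
  cos(∠EAK) = (AE² + AK² - EK²) / (2·AE·AK)
  ∠EAK = 36.59°

Step 12: From MD = 14, ML = 18.5, DL = 5, by the inverse law of cosines:
  cos(∠DML) = (MD² + ML² - DL²) / (2·MD·ML)
  ∠DML = 7.77°

Step 13: From LD = 5, LM = 18.5, DM = 14, by the inverse law of cosines:
  cos(∠DLM) = (LD² + LM² - DM²) / (2·LD·LM)
  ∠DLM = 22.23°

Step 14: From LF = 27.62, LM = 18.5, FM = 10, by the inverse law of cosines:
  cos(∠FLM) = (LF² + LM² - FM²) / (2·LF·LM)
  ∠FLM = 10.43°

Step 15: From FL = 27.62, FM = 10, LM = 18.5, by the inverse law of cosines:
  cos(∠LFM) = (FL² + FM² - LM²) / (2·FL·FM)
  ∠LFM = 19.57°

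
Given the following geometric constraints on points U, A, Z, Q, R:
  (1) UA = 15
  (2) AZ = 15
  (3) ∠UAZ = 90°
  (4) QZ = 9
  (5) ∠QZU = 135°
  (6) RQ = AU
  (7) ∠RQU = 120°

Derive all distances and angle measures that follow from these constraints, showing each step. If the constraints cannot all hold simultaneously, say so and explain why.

The constraints are consistent.

From the given relations:
  RQ = AU = 15

Step 1: From UA = 15, AZ = 15, and ∠UAZ = 90°, by the law of cosines:
  UZ² = UA² + AZ² - 2·UA·AZ·cos(90°) = 225 + 225 - 0 = 450
  UZ = 15·√2

Step 2: From UZ = 15·√2, ZQ = 9, and ∠UZQ = 135°, by the law of cosines:
  UQ² = UZ² + ZQ² - 2·UZ·ZQ·cos(135°) = 450 + 81 + 270 = 801
  UQ = 3·√89

Step 3: From UA = 15, UZ = 15·√2, AZ = 15, by the inverse law of cosines:
  cos(∠AUZ) = (UA² + UZ² - AZ²) / (2·UA·UZ)
  ∠AUZ = 45°

Step 4: From ZA = 15, ZU = 15·√2, AU = 15, by the inverse law of cosines:
  cos(∠AZU) = (ZA² + ZU² - AU²) / (2·ZA·ZU)
  ∠AZU = 45°

Step 5: From UQ = 3·√89, QR = 15, and ∠UQR = 120°, by the law of cosines:
  UR² = UQ² + QR² - 2·UQ·QR·cos(120°) = 801 + 225 + 424.5 = 1451
  UR ≈ 38.09

Step 6: From UQ = 3·√89, UZ = 15·√2, QZ = 9, by the inverse law of cosines:
  cos(∠QUZ) = (UQ² + UZ² - QZ²) / (2·UQ·UZ)
  ∠QUZ = 12.99°

Step 7: From QU = 3·√89, QZ = 9, UZ = 15·√2, by the inverse law of cosines:
  cos(∠UQZ) = (QU² + QZ² - UZ²) / (2·QU·QZ)
  ∠UQZ = 32.01°

Step 8: From UQ = 3·√89, UR = 38.09, QR = 15, by the inverse law of cosines:
  cos(∠QUR) = (UQ² + UR² - QR²) / (2·UQ·UR)
  ∠QUR = 19.94°

Step 9: From RQ = 15, RU = 38.09, QU = 3·√89, by the inverse law of cosines:
  cos(∠QRU) = (RQ² + RU² - QU²) / (2·RQ·RU)
  ∠QRU = 40.06°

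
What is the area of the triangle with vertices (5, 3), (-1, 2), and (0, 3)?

Shoelace: Area = (1/2)|5(2-3) + -1(3-3) + 0(3-2)| = (1/2)(5) = 5/2

5/2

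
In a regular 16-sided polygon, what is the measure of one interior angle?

Each interior angle of a regular n-gon is (n - 2) * 180 / n.
For n = 16: (16 - 2) * 180 / 16 = 2520/16 = 315/2 degrees.

315/2 degrees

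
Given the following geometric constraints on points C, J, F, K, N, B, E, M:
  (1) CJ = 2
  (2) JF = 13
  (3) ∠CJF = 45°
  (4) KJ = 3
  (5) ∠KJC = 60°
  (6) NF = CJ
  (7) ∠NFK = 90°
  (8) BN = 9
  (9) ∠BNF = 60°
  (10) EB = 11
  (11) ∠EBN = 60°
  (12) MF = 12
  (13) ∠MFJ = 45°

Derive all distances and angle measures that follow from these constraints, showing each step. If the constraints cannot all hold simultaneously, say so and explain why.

The constraints are consistent.

From the given relations:
  NF = CJ = 2

Step 1: From CJ = 2, JF = 13, and ∠CJF = 45°, by the law of cosines:
  CF² = CJ² + JF² - 2·CJ·JF·cos(45°) = 4 + 169 - 36.77 = 136.2
  CF ≈ 11.67

Step 2: From CJ = 2, JK = 3, and ∠CJK = 60°, by the law of cosines:
  CK² = CJ² + JK² - 2·CJ·JK·cos(60°) = 4 + 9 - 6 = 7
  CK = √7

Step 3: From JF = 13, FM = 12, and ∠JFM = 45°, by the law of cosines:
  JM² = JF² + FM² - 2·JF·FM·cos(45°) = 169 + 144 - 220.6 = 92.38
  JM ≈ 9.61

Step 4: From FN = 2, NB = 9, and ∠FNB = 60°, by the law of cosines:
  FB² = FN² + NB² - 2·FN·NB·cos(60°) = 4 + 81 - 18 = 67
  FB = √67

Step 5: From NB = 9, BE = 11, and ∠NBE = 60°, by the law of cosines:
  NE² = NB² + BE² - 2·NB·BE·cos(60°) = 81 + 121 - 99 = 103
  NE = √103

Step 6: From CF = 11.67, CJ = 2, FJ = 13, by the inverse law of cosines:
  cos(∠FCJ) = (CF² + CJ² - FJ²) / (2·CF·CJ)
  ∠FCJ = 128.04°

Step 7: From CJ = 2, CK = √7, JK = 3, by the inverse law of cosines:
  cos(∠JCK) = (CJ² + CK² - JK²) / (2·CJ·CK)
  ∠JCK = 79.11°

Step 8: From JF = 13, JM = 9.61, FM = 12, by the inverse law of cosines:
  cos(∠FJM) = (JF² + JM² - FM²) / (2·JF·JM)
  ∠FJM = 61.98°

Step 9: From FB = √67, FN = 2, BN = 9, by the inverse law of cosines:
  cos(∠BFN) = (FB² + FN² - BN²) / (2·FB·FN)
  ∠BFN = 107.78°

Step 10: From FC = 11.67, FJ = 13, CJ = 2, by the inverse law of cosines:
  cos(∠CFJ) = (FC² + FJ² - CJ²) / (2·FC·FJ)
  ∠CFJ = 6.96°

Step 11: From KC = √7, KJ = 3, CJ = 2, by the inverse law of cosines:
  cos(∠CKJ) = (KC² + KJ² - CJ²) / (2·KC·KJ)
  ∠CKJ = 40.89°

Step 12: From NB = 9, NE = √103, BE = 11, by the inverse law of cosines:
  cos(∠BNE) = (NB² + NE² - BE²) / (2·NB·NE)
  ∠BNE = 69.83°

Step 13: From BF = √67, BN = 9, FN = 2, by the inverse law of cosines:
  cos(∠FBN) = (BF² + BN² - FN²) / (2·BF·BN)
  ∠FBN = 12.22°

Step 14: From EB = 11, EN = √103, BN = 9, by the inverse law of cosines:
  cos(∠BEN) = (EB² + EN² - BN²) / (2·EB·EN)
  ∠BEN = 50.17°

Step 15: From MF = 12, MJ = 9.61, FJ = 13, by the inverse law of cosines:
  cos(∠FMJ) = (MF² + MJ² - FJ²) / (2·MF·MJ)
  ∠FMJ = 73.02°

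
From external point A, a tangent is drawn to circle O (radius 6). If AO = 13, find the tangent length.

Let T be the point of tangency. Then OT ⊥ AT (radius ⊥ tangent).
In right triangle OTA: OA² = OT² + AT²
13² = 6² + AT²
AT² = 133, AT = sqrt(133)

sqrt(133)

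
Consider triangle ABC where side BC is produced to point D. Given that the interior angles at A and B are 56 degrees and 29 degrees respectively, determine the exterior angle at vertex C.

The interior angle at C is 180 - 56 - 29 = 95 degrees.
The exterior angle and interior angle at C are supplementary:
Exterior angle = 180 - 95 = 85 degrees.

85 degrees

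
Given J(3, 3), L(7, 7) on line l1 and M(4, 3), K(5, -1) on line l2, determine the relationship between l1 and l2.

Slope of line 1: m1 = (7 - 3)/(7 - 3) = 4/4 = 1
Slope of line 2: m2 = (-1 - 3)/(5 - 4) = -4/1 = -4
For parallel lines we need equal slopes: 1 != -4.
For perpendicular lines we need m1*m2 = -1: (1)(-4) = -4 != -1.
Since neither condition holds, the lines are neither parallel nor perpendicular.

Neither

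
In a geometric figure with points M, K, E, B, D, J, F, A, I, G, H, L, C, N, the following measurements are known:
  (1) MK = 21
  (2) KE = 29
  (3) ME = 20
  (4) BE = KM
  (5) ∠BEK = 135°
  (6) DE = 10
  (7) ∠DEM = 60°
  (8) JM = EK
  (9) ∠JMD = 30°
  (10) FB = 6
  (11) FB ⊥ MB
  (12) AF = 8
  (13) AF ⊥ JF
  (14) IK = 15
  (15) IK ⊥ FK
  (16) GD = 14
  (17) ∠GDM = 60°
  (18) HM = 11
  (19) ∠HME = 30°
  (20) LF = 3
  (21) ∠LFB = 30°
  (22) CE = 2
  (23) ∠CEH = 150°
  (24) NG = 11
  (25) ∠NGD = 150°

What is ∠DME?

Step 1: By the law of cosines on triangle MED: MD² = 20² + 10² − 2·20·10·cos(60°) = 300, so MD = 10·√3.
Step 2: By the inverse law of cosines on triangle DME: cos(∠DME) = ((10·√3)² + 20² − 10²) / (2·10·√3·20) = 600/692.82 = 0.866, so ∠DME = 30°.

Therefore, the measure of angle ∠DME = 30°.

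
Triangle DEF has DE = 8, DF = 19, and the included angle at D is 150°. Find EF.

When two sides and the included angle are known, the law of cosines gives the third side.
c^2 = a^2 + b^2 - 2ab cos(C) generalizes the Pythagorean theorem to non-right triangles.
Here: EF^2 = 64 + 361 - 304*(-sqrt(3)/2) = 152*sqrt(3) + 425
EF = sqrt(152*sqrt(3) + 425)

sqrt(152*sqrt(3) + 425)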